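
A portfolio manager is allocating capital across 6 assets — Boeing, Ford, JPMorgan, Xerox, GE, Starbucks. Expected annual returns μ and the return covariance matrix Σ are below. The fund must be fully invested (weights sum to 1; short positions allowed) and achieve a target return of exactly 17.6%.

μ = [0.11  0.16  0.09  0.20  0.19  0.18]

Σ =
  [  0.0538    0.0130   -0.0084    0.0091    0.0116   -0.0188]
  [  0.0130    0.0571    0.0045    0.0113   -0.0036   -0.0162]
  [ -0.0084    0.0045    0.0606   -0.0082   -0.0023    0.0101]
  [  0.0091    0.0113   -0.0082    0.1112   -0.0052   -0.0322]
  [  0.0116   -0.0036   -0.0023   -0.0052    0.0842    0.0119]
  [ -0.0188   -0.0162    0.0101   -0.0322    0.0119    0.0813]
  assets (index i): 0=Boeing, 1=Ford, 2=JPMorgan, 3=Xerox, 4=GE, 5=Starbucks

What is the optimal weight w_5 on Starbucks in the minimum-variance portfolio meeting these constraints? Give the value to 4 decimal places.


p=Σ⁻¹μ = [2.0900  2.9161  1.3311  2.6413  1.7410  3.9043]
q=Σ⁻¹𝟙 = [21.3449  15.4999  16.7055  13.8042  7.7152  22.5872]
a=μᵀp=2.378107  b=𝟙ᵀp=14.623824  c=𝟙ᵀq=97.656812  D=ac−b²=18.382067
λ₁=(c·0.176−b)/D = (97.656812·0.176−14.623824)/18.382067 = 0.139472
λ₂=(a−b·0.176)/D = (2.378107−14.623824·0.176)/18.382067 = -0.010646
w* = 0.139472·p + -0.010646·q:
  w_0 = 0.139472·2.0900 + -0.010646·21.3449 = 0.0643  (Boeing)
  w_1 = 0.139472·2.9161 + -0.010646·15.4999 = 0.2417  (Ford)
  w_2 = 0.139472·1.3311 + -0.010646·16.7055 = 0.0078  (JPMorgan)
  w_3 = 0.139472·2.6413 + -0.010646·13.8042 = 0.2214  (Xerox)
  w_4 = 0.139472·1.7410 + -0.010646·7.7152 = 0.1607  (GE)
  w_5 = 0.139472·3.9043 + -0.010646·22.5872 = 0.3041  (Starbucks)
Σw_i=1.0000  μᵀw=0.1760
σ²=wᵀΣw=λ₁·μ_p+λ₂ = 0.139472·0.176 + -0.010646 = 0.013901 ≈ 0.0139

0.3041


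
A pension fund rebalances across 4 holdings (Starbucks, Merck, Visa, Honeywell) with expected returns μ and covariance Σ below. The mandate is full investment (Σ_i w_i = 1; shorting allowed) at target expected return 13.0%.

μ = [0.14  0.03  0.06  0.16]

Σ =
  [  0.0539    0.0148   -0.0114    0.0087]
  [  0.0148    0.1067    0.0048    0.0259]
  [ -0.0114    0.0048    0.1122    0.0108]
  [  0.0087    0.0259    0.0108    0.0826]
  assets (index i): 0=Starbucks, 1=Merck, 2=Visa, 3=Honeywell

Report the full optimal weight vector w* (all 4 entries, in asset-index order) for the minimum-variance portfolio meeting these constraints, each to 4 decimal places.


g=Σ⁻¹μ = [2.6003  -0.5324  0.6538  1.7446]
h=Σ⁻¹𝟙 = [18.1676  4.5974  9.8434  7.4644]
a=μᵀg=0.666434  b=𝟙ᵀg=4.466293  c=𝟙ᵀh=40.072780  D=ac−b²=6.758101
λ₁=(c·0.130−b)/D = (40.072780·0.130−4.466293)/6.758101 = 0.109967
λ₂=(a−b·0.130)/D = (0.666434−4.466293·0.130)/6.758101 = 0.012698
w* = 0.109967·g + 0.012698·h:
  w_0 = 0.109967·2.6003 + 0.012698·18.1676 = 0.5166  (Starbucks)
  w_1 = 0.109967·-0.5324 + 0.012698·4.5974 = -0.0002  (Merck)
  w_2 = 0.109967·0.6538 + 0.012698·9.8434 = 0.1969  (Visa)
  w_3 = 0.109967·1.7446 + 0.012698·7.4644 = 0.2866  (Honeywell)
Σw_i=1.0000  μᵀw=0.1300
σ²=wᵀΣw=λ₁·μ_p+λ₂ = 0.109967·0.130 + 0.012698 = 0.026994 ≈ 0.0270

0.5166  -0.0002  0.1969  0.2866


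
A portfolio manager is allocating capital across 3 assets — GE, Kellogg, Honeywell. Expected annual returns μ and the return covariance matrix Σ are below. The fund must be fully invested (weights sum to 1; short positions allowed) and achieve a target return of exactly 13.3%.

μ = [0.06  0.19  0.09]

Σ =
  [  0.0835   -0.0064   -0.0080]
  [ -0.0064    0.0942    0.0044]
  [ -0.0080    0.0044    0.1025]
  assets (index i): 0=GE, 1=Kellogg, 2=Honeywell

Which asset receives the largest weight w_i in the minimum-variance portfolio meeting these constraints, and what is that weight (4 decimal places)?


x=Σ⁻¹μ = [0.9579  2.0417  0.8652]
y=Σ⁻¹𝟙 = [13.8171  11.0706  10.3593]
a=μᵀx=0.523257  b=𝟙ᵀx=3.864770  c=𝟙ᵀy=35.246934  D=ac−b²=3.506751
λ₁=(c·0.133−b)/D = (35.246934·0.133−3.864770)/3.506751 = 0.234711
λ₂=(a−b·0.133)/D = (0.523257−3.864770·0.133)/3.506751 = 0.002636
w* = 0.234711·x + 0.002636·y:
  w_0 = 0.234711·0.9579 + 0.002636·13.8171 = 0.2613  (GE)
  w_1 = 0.234711·2.0417 + 0.002636·11.0706 = 0.5084  (Kellogg)
  w_2 = 0.234711·0.8652 + 0.002636·10.3593 = 0.2304  (Honeywell)
Σw_i=1.0000  μᵀw=0.1330
σ²=wᵀΣw=λ₁·μ_p+λ₂ = 0.234711·0.133 + 0.002636 = 0.033852 ≈ 0.0339

Kellogg (0.5084)


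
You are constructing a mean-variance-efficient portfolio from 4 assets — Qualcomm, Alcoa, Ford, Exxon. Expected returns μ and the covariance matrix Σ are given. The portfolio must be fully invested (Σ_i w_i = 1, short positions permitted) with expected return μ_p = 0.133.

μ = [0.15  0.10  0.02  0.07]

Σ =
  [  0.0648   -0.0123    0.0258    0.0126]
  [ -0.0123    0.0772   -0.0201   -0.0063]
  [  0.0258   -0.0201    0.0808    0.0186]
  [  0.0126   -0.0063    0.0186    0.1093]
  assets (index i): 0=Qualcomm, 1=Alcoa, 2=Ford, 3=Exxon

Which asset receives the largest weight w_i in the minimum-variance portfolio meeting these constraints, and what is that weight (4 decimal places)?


p=Σ⁻¹μ = [2.6573  1.6816  -0.2934  0.4810]
q=Σ⁻¹𝟙 = [13.1613  18.5255  11.2190  6.7905]
a=μᵀp=0.594551  b=𝟙ᵀp=4.526459  c=𝟙ᵀq=49.696315  D=ac−b²=9.058159
λ₁=(c·0.133−b)/D = (49.696315·0.133−4.526459)/9.058159 = 0.229975
λ₂=(a−b·0.133)/D = (0.594551−4.526459·0.133)/9.058159 = -0.000824
w* = 0.229975·p + -0.000824·q:
  w_0 = 0.229975·2.6573 + -0.000824·13.1613 = 0.6003  (Qualcomm)
  w_1 = 0.229975·1.6816 + -0.000824·18.5255 = 0.3714  (Alcoa)
  w_2 = 0.229975·-0.2934 + -0.000824·11.2190 = -0.0767  (Ford)
  w_3 = 0.229975·0.4810 + -0.000824·6.7905 = 0.1050  (Exxon)
Σw_i=1.0000  μᵀw=0.1330
σ²=wᵀΣw=λ₁·μ_p+λ₂ = 0.229975·0.133 + -0.000824 = 0.029762 ≈ 0.0298

Qualcomm (0.6003)


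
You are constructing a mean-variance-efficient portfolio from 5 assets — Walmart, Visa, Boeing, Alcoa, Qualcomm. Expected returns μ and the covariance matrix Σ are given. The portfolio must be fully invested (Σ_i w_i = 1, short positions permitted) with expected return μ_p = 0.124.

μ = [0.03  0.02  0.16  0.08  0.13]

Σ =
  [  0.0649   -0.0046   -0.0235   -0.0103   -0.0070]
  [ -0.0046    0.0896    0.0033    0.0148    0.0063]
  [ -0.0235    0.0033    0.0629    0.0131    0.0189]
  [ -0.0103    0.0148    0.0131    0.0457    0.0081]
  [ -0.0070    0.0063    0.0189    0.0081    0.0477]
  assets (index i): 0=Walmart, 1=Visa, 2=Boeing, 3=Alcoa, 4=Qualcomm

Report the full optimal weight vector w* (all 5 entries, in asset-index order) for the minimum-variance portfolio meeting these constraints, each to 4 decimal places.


0.2007  -0.0766  0.4177  0.1376  0.3205

u=Σ⁻¹μ = [1.7030  -0.0977  2.3904  1.1538  1.8451]
v=Σ⁻¹𝟙 = [26.6556  7.9656  17.5702  17.8210  13.8361]
a=μᵀu=0.763766  b=𝟙ᵀu=6.994576  c=𝟙ᵀv=83.848449  D=ac−b²=15.116528
λ₁=(c·0.124−b)/D = (83.848449·0.124−6.994576)/15.116528 = 0.225093
λ₂=(a−b·0.124)/D = (0.763766−6.994576·0.124)/15.116528 = -0.006851
w* = 0.225093·u + -0.006851·v:
  w_0 = 0.225093·1.7030 + -0.006851·26.6556 = 0.2007  (Walmart)
  w_1 = 0.225093·-0.0977 + -0.006851·7.9656 = -0.0766  (Visa)
  w_2 = 0.225093·2.3904 + -0.006851·17.5702 = 0.4177  (Boeing)
  w_3 = 0.225093·1.1538 + -0.006851·17.8210 = 0.1376  (Alcoa)
  w_4 = 0.225093·1.8451 + -0.006851·13.8361 = 0.3205  (Qualcomm)
Σw_i=1.0000  μᵀw=0.1240
σ²=wᵀΣw=λ₁·μ_p+λ₂ = 0.225093·0.124 + -0.006851 = 0.021061 ≈ 0.0211


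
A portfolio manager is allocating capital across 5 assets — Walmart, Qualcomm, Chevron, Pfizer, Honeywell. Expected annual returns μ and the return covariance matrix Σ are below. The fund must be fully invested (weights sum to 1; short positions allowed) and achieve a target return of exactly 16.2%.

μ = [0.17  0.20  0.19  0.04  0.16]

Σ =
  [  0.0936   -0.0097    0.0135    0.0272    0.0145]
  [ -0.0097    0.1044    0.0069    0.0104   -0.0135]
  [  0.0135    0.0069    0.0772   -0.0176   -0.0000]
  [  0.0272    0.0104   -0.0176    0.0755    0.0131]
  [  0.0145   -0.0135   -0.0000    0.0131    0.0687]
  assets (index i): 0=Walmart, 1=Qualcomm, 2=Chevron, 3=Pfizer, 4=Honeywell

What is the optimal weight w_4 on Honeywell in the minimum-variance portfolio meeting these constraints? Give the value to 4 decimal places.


0.2762

x=Σ⁻¹μ = [1.4709  2.2813  1.9311  -0.3022  2.5244]
y=Σ⁻¹𝟙 = [4.3317  9.6717  13.9005  11.2687  13.3936]
a=μᵀx=1.465040  b=𝟙ᵀx=7.905528  c=𝟙ᵀy=52.566079  D=ac−b²=14.514044
λ₁=(c·0.162−b)/D = (52.566079·0.162−7.905528)/14.514044 = 0.042040
λ₂=(a−b·0.162)/D = (1.465040−7.905528·0.162)/14.514044 = 0.012701
w* = 0.042040·x + 0.012701·y:
  w_0 = 0.042040·1.4709 + 0.012701·4.3317 = 0.1169  (Walmart)
  w_1 = 0.042040·2.2813 + 0.012701·9.6717 = 0.2187  (Qualcomm)
  w_2 = 0.042040·1.9311 + 0.012701·13.9005 = 0.2577  (Chevron)
  w_3 = 0.042040·-0.3022 + 0.012701·11.2687 = 0.1304  (Pfizer)
  w_4 = 0.042040·2.5244 + 0.012701·13.3936 = 0.2762  (Honeywell)
Σw_i=1.0000  μᵀw=0.1620
σ²=wᵀΣw=λ₁·μ_p+λ₂ = 0.042040·0.162 + 0.012701 = 0.019512 ≈ 0.0195


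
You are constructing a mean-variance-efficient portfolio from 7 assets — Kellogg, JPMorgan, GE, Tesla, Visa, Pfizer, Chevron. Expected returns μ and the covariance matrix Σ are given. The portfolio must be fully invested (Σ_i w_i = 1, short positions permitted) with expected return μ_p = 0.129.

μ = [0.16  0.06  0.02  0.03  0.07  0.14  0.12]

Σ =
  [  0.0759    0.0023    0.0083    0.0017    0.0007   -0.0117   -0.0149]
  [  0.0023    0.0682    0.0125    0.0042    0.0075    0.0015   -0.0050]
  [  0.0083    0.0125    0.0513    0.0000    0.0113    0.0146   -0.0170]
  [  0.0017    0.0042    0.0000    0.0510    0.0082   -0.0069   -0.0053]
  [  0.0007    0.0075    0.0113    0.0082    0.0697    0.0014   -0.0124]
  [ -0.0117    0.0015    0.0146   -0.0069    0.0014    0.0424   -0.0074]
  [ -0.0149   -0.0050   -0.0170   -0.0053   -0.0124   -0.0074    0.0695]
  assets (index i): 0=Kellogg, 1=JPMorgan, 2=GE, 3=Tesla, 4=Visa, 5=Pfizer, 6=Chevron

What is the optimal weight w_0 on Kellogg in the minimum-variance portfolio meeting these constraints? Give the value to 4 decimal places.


0.2481

u=Σ⁻¹μ = [3.6297  0.8627  -1.1900  1.2355  1.3819  5.3951  3.1910]
v=Σ⁻¹𝟙 = [22.2993  10.5121  10.6902  23.6892  13.1825  34.4042  30.3620]
a=μᵀu=1.880740  b=𝟙ᵀu=14.505895  c=𝟙ᵀv=145.139499  D=ac−b²=62.548683
λ₁=(c·0.129−b)/D = (145.139499·0.129−14.505895)/62.548683 = 0.067421
λ₂=(a−b·0.129)/D = (1.880740−14.505895·0.129)/62.548683 = 0.000152
w* = 0.067421·u + 0.000152·v:
  w_0 = 0.067421·3.6297 + 0.000152·22.2993 = 0.2481  (Kellogg)
  w_1 = 0.067421·0.8627 + 0.000152·10.5121 = 0.0598  (JPMorgan)
  w_2 = 0.067421·-1.1900 + 0.000152·10.6902 = -0.0786  (GE)
  w_3 = 0.067421·1.2355 + 0.000152·23.6892 = 0.0869  (Tesla)
  w_4 = 0.067421·1.3819 + 0.000152·13.1825 = 0.0952  (Visa)
  w_5 = 0.067421·5.3951 + 0.000152·34.4042 = 0.3690  (Pfizer)
  w_6 = 0.067421·3.1910 + 0.000152·30.3620 = 0.2197  (Chevron)
Σw_i=1.0000  μᵀw=0.1290
σ²=wᵀΣw=λ₁·μ_p+λ₂ = 0.067421·0.129 + 0.000152 = 0.008849 ≈ 0.0088


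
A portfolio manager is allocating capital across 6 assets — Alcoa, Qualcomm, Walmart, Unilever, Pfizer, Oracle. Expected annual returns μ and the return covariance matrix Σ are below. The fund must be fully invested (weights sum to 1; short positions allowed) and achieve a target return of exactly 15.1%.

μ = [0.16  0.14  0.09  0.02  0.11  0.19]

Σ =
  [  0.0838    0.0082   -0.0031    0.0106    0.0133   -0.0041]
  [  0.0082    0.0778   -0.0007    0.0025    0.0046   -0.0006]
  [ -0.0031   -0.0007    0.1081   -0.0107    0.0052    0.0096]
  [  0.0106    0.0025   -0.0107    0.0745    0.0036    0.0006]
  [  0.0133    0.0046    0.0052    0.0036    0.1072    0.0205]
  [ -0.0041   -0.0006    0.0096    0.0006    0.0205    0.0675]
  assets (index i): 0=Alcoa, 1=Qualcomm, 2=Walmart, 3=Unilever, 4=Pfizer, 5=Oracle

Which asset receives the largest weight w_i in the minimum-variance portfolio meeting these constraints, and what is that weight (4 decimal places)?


x=Σ⁻¹μ = [1.8864  1.6187  0.6413  0.0078  0.1548  2.8055]
y=Σ⁻¹𝟙 = [9.4929  11.3702  9.5209  12.7458  4.3430  12.7061]
a=μᵀx=1.136374  b=𝟙ᵀx=7.114388  c=𝟙ᵀy=60.178978  D=ac−b²=17.771337
λ₁=(c·0.151−b)/D = (60.178978·0.151−7.114388)/17.771337 = 0.111001
λ₂=(a−b·0.151)/D = (1.136374−7.114388·0.151)/17.771337 = 0.003494
w* = 0.111001·x + 0.003494·y:
  w_0 = 0.111001·1.8864 + 0.003494·9.4929 = 0.2426  (Alcoa)
  w_1 = 0.111001·1.6187 + 0.003494·11.3702 = 0.2194  (Qualcomm)
  w_2 = 0.111001·0.6413 + 0.003494·9.5209 = 0.1045  (Walmart)
  w_3 = 0.111001·0.0078 + 0.003494·12.7458 = 0.0454  (Unilever)
  w_4 = 0.111001·0.1548 + 0.003494·4.3430 = 0.0324  (Pfizer)
  w_5 = 0.111001·2.8055 + 0.003494·12.7061 = 0.3558  (Oracle)
Σw_i=1.0000  μᵀw=0.1510
σ²=wᵀΣw=λ₁·μ_p+λ₂ = 0.111001·0.151 + 0.003494 = 0.020256 ≈ 0.0203

Oracle (0.3558)


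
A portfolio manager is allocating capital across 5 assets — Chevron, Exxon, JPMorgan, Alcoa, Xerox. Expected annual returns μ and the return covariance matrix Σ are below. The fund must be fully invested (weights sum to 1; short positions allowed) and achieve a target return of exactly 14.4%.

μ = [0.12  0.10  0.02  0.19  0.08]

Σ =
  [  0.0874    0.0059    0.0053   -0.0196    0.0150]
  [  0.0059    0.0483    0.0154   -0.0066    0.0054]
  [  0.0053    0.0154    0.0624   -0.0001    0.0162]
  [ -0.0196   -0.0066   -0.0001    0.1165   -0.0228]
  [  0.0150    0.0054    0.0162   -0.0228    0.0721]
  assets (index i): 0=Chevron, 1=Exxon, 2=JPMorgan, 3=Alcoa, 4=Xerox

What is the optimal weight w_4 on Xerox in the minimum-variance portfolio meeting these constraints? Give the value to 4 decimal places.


0.2241

p=Σ⁻¹μ = [1.5228  2.2730  -0.7621  2.3138  1.5254]
q=Σ⁻¹𝟙 = [10.6933  17.4703  7.4341  13.9375  13.0735]
a=μᵀp=0.956446  b=𝟙ᵀp=6.872908  c=𝟙ᵀq=62.608663  D=ac−b²=12.644961
λ₁=(c·0.144−b)/D = (62.608663·0.144−6.872908)/12.644961 = 0.169454
λ₂=(a−b·0.144)/D = (0.956446−6.872908·0.144)/12.644961 = -0.002630
w* = 0.169454·p + -0.002630·q:
  w_0 = 0.169454·1.5228 + -0.002630·10.6933 = 0.2299  (Chevron)
  w_1 = 0.169454·2.2730 + -0.002630·17.4703 = 0.3392  (Exxon)
  w_2 = 0.169454·-0.7621 + -0.002630·7.4341 = -0.1487  (JPMorgan)
  w_3 = 0.169454·2.3138 + -0.002630·13.9375 = 0.3554  (Alcoa)
  w_4 = 0.169454·1.5254 + -0.002630·13.0735 = 0.2241  (Xerox)
Σw_i=1.0000  μᵀw=0.1440
σ²=wᵀΣw=λ₁·μ_p+λ₂ = 0.169454·0.144 + -0.002630 = 0.021772 ≈ 0.0218


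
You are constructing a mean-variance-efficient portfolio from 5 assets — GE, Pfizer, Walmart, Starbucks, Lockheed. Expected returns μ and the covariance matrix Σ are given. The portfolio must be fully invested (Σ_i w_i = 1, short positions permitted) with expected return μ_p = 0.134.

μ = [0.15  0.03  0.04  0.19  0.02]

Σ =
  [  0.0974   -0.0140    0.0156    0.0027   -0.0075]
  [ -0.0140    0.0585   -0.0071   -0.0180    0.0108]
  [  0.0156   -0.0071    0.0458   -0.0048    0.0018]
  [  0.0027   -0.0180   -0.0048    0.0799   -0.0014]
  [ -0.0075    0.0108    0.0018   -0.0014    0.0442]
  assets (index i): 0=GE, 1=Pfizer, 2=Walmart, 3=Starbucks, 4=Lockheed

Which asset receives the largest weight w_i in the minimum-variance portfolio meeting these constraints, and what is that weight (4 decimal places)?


Starbucks (0.4498)

u=Σ⁻¹μ = [1.6058  1.8001  0.8844  2.7883  0.3374]
v=Σ⁻¹𝟙 = [11.0013  25.2546  23.3439  19.5509  17.9890]
a=μᵀu=0.866774  b=𝟙ᵀu=7.416040  c=𝟙ᵀv=97.139702  D=ac−b²=29.200550
λ₁=(c·0.134−b)/D = (97.139702·0.134−7.416040)/29.200550 = 0.191800
λ₂=(a−b·0.134)/D = (0.866774−7.416040·0.134)/29.200550 = -0.004348
w* = 0.191800·u + -0.004348·v:
  w_0 = 0.191800·1.6058 + -0.004348·11.0013 = 0.2602  (GE)
  w_1 = 0.191800·1.8001 + -0.004348·25.2546 = 0.2354  (Pfizer)
  w_2 = 0.191800·0.8844 + -0.004348·23.3439 = 0.0681  (Walmart)
  w_3 = 0.191800·2.7883 + -0.004348·19.5509 = 0.4498  (Starbucks)
  w_4 = 0.191800·0.3374 + -0.004348·17.9890 = -0.0135  (Lockheed)
Σw_i=1.0000  μᵀw=0.1340
σ²=wᵀΣw=λ₁·μ_p+λ₂ = 0.191800·0.134 + -0.004348 = 0.021353 ≈ 0.0214


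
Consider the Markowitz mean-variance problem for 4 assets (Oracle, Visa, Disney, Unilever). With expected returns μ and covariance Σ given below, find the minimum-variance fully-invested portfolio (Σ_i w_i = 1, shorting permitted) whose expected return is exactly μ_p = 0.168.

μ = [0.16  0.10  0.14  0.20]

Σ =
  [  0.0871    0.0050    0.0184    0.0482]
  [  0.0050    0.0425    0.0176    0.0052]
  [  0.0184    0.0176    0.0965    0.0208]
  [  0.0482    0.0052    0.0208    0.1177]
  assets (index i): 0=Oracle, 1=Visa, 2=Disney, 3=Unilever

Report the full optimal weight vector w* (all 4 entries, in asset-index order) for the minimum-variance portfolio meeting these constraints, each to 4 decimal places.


x=Σ⁻¹μ = [0.9798  1.8151  0.6970  1.0946]
y=Σ⁻¹𝟙 = [7.2470  20.3689  4.4373  3.8444]
a=μᵀx=0.654779  b=𝟙ᵀx=4.586500  c=𝟙ᵀy=35.897532  D=ac−b²=2.468983
λ₁=(c·0.168−b)/D = (35.897532·0.168−4.586500)/2.468983 = 0.584972
λ₂=(a−b·0.168)/D = (0.654779−4.586500·0.168)/2.468983 = -0.046883
w* = 0.584972·x + -0.046883·y:
  w_0 = 0.584972·0.9798 + -0.046883·7.2470 = 0.2334  (Oracle)
  w_1 = 0.584972·1.8151 + -0.046883·20.3689 = 0.1068  (Visa)
  w_2 = 0.584972·0.6970 + -0.046883·4.4373 = 0.1997  (Disney)
  w_3 = 0.584972·1.0946 + -0.046883·3.8444 = 0.4601  (Unilever)
Σw_i=1.0000  μᵀw=0.1680
σ²=wᵀΣw=λ₁·μ_p+λ₂ = 0.584972·0.168 + -0.046883 = 0.051393 ≈ 0.0514

0.2334  0.1068  0.1997  0.4601


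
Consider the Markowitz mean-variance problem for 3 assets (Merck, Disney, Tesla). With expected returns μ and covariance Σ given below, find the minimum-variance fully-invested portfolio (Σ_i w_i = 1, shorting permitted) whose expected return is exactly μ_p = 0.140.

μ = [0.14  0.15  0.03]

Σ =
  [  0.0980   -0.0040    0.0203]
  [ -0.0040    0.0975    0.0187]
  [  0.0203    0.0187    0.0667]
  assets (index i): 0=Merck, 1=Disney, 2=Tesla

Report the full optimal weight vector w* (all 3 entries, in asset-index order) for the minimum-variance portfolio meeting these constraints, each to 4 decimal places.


0.4659  0.4896  0.0445

x=Σ⁻¹μ = [1.6050  1.7033  -0.5163]
y=Σ⁻¹𝟙 = [8.4936  8.6926  9.9705]
a=μᵀx=0.464716  b=𝟙ᵀx=2.792101  c=𝟙ᵀy=27.156608  D=ac−b²=4.824273
λ₁=(c·0.140−b)/D = (27.156608·0.140−2.792101)/4.824273 = 0.209321
λ₂=(a−b·0.140)/D = (0.464716−2.792101·0.140)/4.824273 = 0.015302
w* = 0.209321·x + 0.015302·y:
  w_0 = 0.209321·1.6050 + 0.015302·8.4936 = 0.4659  (Merck)
  w_1 = 0.209321·1.7033 + 0.015302·8.6926 = 0.4896  (Disney)
  w_2 = 0.209321·-0.5163 + 0.015302·9.9705 = 0.0445  (Tesla)
Σw_i=1.0000  μᵀw=0.1400
σ²=wᵀΣw=λ₁·μ_p+λ₂ = 0.209321·0.140 + 0.015302 = 0.044607 ≈ 0.0446


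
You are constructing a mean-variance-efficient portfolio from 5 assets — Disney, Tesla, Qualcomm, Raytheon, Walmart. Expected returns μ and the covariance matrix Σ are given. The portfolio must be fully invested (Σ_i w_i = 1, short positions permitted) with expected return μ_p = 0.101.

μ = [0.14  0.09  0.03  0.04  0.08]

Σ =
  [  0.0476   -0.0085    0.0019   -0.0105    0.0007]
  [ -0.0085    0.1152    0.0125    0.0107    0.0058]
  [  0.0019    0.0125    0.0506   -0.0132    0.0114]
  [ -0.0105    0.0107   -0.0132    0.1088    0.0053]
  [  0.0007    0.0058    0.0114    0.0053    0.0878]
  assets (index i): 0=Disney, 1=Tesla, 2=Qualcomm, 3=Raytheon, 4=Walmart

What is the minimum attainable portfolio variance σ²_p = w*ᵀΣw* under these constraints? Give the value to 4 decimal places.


x=Σ⁻¹μ = [3.2096  0.9010  0.2295  0.5795  0.7613]
y=Σ⁻¹𝟙 = [24.1883  6.8614  18.7921  12.7637  7.5330]
a=μᵀx=0.621396  b=𝟙ᵀx=5.680838  c=𝟙ᵀy=70.138478  D=ac−b²=11.311863
λ₁=(c·0.101−b)/D = (70.138478·0.101−5.680838)/11.311863 = 0.124042
λ₂=(a−b·0.101)/D = (0.621396−5.680838·0.101)/11.311863 = 0.004211
w* = 0.124042·x + 0.004211·y:
  w_0 = 0.124042·3.2096 + 0.004211·24.1883 = 0.5000  (Disney)
  w_1 = 0.124042·0.9010 + 0.004211·6.8614 = 0.1407  (Tesla)
  w_2 = 0.124042·0.2295 + 0.004211·18.7921 = 0.1076  (Qualcomm)
  w_3 = 0.124042·0.5795 + 0.004211·12.7637 = 0.1256  (Raytheon)
  w_4 = 0.124042·0.7613 + 0.004211·7.5330 = 0.1261  (Walmart)
Σw_i=1.0000  μᵀw=0.1010
σ²=wᵀΣw=λ₁·μ_p+λ₂ = 0.124042·0.101 + 0.004211 = 0.016739 ≈ 0.0167

0.0167


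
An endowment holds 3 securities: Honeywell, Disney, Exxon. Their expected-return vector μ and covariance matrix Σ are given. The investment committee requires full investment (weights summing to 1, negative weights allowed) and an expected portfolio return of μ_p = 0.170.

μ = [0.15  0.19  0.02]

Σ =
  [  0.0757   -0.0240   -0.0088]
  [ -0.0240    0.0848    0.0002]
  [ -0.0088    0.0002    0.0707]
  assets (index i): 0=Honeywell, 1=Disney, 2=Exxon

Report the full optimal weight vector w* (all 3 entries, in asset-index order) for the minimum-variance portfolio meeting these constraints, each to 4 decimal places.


0.4788  0.5162  0.0050

p=Σ⁻¹μ = [3.0400  3.0994  0.6525]
q=Σ⁻¹𝟙 = [20.7353  17.6216  16.6753]
a=μᵀp=1.057936  b=𝟙ᵀp=6.791905  c=𝟙ᵀq=55.032227  D=ac−b²=12.090618
λ₁=(c·0.170−b)/D = (55.032227·0.170−6.791905)/12.090618 = 0.212030
λ₂=(a−b·0.170)/D = (1.057936−6.791905·0.170)/12.090618 = -0.007997
w* = 0.212030·p + -0.007997·q:
  w_0 = 0.212030·3.0400 + -0.007997·20.7353 = 0.4788  (Honeywell)
  w_1 = 0.212030·3.0994 + -0.007997·17.6216 = 0.5162  (Disney)
  w_2 = 0.212030·0.6525 + -0.007997·16.6753 = 0.0050  (Exxon)
Σw_i=1.0000  μᵀw=0.1700
σ²=wᵀΣw=λ₁·μ_p+λ₂ = 0.212030·0.170 + -0.007997 = 0.028048 ≈ 0.0280


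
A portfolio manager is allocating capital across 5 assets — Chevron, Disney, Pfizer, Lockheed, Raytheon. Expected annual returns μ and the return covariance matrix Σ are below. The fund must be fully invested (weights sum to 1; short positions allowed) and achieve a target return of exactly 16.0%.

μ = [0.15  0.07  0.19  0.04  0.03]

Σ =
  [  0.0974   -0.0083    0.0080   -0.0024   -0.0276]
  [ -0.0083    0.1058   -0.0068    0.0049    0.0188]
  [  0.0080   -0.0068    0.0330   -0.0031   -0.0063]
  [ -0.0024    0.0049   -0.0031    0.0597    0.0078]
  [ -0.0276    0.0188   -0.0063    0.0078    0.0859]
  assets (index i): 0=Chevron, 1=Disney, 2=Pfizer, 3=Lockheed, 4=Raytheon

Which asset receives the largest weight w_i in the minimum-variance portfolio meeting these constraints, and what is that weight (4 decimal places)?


Pfizer (0.6840)

p=Σ⁻¹μ = [1.4303  0.9423  5.8657  0.8297  0.9574]
q=Σ⁻¹𝟙 = [12.8844  9.2379  33.4283  16.3216  14.7291]
a=μᵀp=1.456903  b=𝟙ᵀp=10.025420  c=𝟙ᵀq=86.601224  D=ac−b²=25.660539
λ₁=(c·0.160−b)/D = (86.601224·0.160−10.025420)/25.660539 = 0.149287
λ₂=(a−b·0.160)/D = (1.456903−10.025420·0.160)/25.660539 = -0.005735
w* = 0.149287·p + -0.005735·q:
  w_0 = 0.149287·1.4303 + -0.005735·12.8844 = 0.1396  (Chevron)
  w_1 = 0.149287·0.9423 + -0.005735·9.2379 = 0.0877  (Disney)
  w_2 = 0.149287·5.8657 + -0.005735·33.4283 = 0.6840  (Pfizer)
  w_3 = 0.149287·0.8297 + -0.005735·16.3216 = 0.0303  (Lockheed)
  w_4 = 0.149287·0.9574 + -0.005735·14.7291 = 0.0585  (Raytheon)
Σw_i=1.0000  μᵀw=0.1600
σ²=wᵀΣw=λ₁·μ_p+λ₂ = 0.149287·0.160 + -0.005735 = 0.018151 ≈ 0.0182


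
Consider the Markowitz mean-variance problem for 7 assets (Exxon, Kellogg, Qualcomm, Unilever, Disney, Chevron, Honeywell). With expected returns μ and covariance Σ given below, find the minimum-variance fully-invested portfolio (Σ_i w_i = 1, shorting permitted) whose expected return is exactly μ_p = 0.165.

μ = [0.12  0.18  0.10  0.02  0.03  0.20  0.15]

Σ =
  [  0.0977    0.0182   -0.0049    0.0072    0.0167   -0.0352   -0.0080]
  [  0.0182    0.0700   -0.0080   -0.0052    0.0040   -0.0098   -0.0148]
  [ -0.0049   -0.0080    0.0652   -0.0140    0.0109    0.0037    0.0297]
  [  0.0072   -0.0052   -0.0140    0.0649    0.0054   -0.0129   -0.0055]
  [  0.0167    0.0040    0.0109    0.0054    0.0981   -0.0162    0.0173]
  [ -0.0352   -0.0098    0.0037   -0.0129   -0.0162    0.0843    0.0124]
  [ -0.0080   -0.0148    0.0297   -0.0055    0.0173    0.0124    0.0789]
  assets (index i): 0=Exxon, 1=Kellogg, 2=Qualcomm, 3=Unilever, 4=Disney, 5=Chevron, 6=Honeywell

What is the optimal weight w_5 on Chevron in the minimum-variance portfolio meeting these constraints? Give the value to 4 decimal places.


x=Σ⁻¹μ = [2.0122  3.1873  1.4240  1.4970  -0.1457  3.4631  1.7590]
y=Σ⁻¹𝟙 = [13.5673  19.0248  18.0678  23.9607  6.1952  22.6908  7.5632]
a=μᵀx=1.939620  b=𝟙ᵀx=13.197018  c=𝟙ᵀy=111.069679  D=ac−b²=41.271658
λ₁=(c·0.165−b)/D = (111.069679·0.165−13.197018)/41.271658 = 0.124286
λ₂=(a−b·0.165)/D = (1.939620−13.197018·0.165)/41.271658 = -0.005764
w* = 0.124286·x + -0.005764·y:
  w_0 = 0.124286·2.0122 + -0.005764·13.5673 = 0.1719  (Exxon)
  w_1 = 0.124286·3.1873 + -0.005764·19.0248 = 0.2865  (Kellogg)
  w_2 = 0.124286·1.4240 + -0.005764·18.0678 = 0.0728  (Qualcomm)
  w_3 = 0.124286·1.4970 + -0.005764·23.9607 = 0.0480  (Unilever)
  w_4 = 0.124286·-0.1457 + -0.005764·6.1952 = -0.0538  (Disney)
  w_5 = 0.124286·3.4631 + -0.005764·22.6908 = 0.2996  (Chevron)
  w_6 = 0.124286·1.7590 + -0.005764·7.5632 = 0.1750  (Honeywell)
Σw_i=1.0000  μᵀw=0.1650
σ²=wᵀΣw=λ₁·μ_p+λ₂ = 0.124286·0.165 + -0.005764 = 0.014743 ≈ 0.0147

0.2996


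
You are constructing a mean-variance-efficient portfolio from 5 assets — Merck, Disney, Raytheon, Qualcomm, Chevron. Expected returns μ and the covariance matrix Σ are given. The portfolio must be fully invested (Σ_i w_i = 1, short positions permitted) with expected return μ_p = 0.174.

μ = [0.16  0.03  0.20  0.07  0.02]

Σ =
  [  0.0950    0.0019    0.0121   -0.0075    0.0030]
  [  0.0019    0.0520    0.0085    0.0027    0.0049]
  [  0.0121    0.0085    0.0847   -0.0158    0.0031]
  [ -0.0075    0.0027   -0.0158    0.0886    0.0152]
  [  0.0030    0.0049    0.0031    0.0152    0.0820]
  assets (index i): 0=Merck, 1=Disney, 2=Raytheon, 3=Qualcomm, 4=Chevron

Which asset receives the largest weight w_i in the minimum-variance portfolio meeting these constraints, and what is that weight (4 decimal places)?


Raytheon (0.5339)

p=Σ⁻¹μ = [1.4899  0.0737  2.4024  1.3698  -0.1597]
q=Σ⁻¹𝟙 = [9.5300  15.7050  10.8298  12.1307  8.2499]
a=μᵀp=0.813768  b=𝟙ᵀp=5.176064  c=𝟙ᵀq=56.445535  D=ac−b²=19.141933
λ₁=(c·0.174−b)/D = (56.445535·0.174−5.176064)/19.141933 = 0.242685
λ₂=(a−b·0.174)/D = (0.813768−5.176064·0.174)/19.141933 = -0.004538
w* = 0.242685·p + -0.004538·q:
  w_0 = 0.242685·1.4899 + -0.004538·9.5300 = 0.3183  (Merck)
  w_1 = 0.242685·0.0737 + -0.004538·15.7050 = -0.0534  (Disney)
  w_2 = 0.242685·2.4024 + -0.004538·10.8298 = 0.5339  (Raytheon)
  w_3 = 0.242685·1.3698 + -0.004538·12.1307 = 0.2774  (Qualcomm)
  w_4 = 0.242685·-0.1597 + -0.004538·8.2499 = -0.0762  (Chevron)
Σw_i=1.0000  μᵀw=0.1740
σ²=wᵀΣw=λ₁·μ_p+λ₂ = 0.242685·0.174 + -0.004538 = 0.037689 ≈ 0.0377


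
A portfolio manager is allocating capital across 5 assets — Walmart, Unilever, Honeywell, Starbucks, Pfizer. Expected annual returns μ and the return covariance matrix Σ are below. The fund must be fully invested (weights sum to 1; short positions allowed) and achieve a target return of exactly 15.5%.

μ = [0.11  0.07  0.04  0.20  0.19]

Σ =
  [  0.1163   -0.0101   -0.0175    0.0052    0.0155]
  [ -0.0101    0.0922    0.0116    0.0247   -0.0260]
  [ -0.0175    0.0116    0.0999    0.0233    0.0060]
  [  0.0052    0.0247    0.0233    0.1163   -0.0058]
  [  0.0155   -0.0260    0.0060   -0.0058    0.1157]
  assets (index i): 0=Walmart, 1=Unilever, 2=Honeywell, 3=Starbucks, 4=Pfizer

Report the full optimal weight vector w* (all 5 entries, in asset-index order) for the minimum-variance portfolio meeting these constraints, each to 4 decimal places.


0.1493  0.1992  0.0136  0.2892  0.3487

u=Σ⁻¹μ = [0.7000  0.9368  -0.0684  1.5950  1.8424]
v=Σ⁻¹𝟙 = [9.4596  12.4491  8.6215  4.3001  9.9418]
a=μᵀu=0.808903  b=𝟙ᵀu=5.005808  c=𝟙ᵀv=44.772110  D=ac−b²=11.158190
λ₁=(c·0.155−b)/D = (44.772110·0.155−5.005808)/11.158190 = 0.173314
λ₂=(a−b·0.155)/D = (0.808903−5.005808·0.155)/11.158190 = 0.002958
w* = 0.173314·u + 0.002958·v:
  w_0 = 0.173314·0.7000 + 0.002958·9.4596 = 0.1493  (Walmart)
  w_1 = 0.173314·0.9368 + 0.002958·12.4491 = 0.1992  (Unilever)
  w_2 = 0.173314·-0.0684 + 0.002958·8.6215 = 0.0136  (Honeywell)
  w_3 = 0.173314·1.5950 + 0.002958·4.3001 = 0.2892  (Starbucks)
  w_4 = 0.173314·1.8424 + 0.002958·9.9418 = 0.3487  (Pfizer)
Σw_i=1.0000  μᵀw=0.1550
σ²=wᵀΣw=λ₁·μ_p+λ₂ = 0.173314·0.155 + 0.002958 = 0.029821 ≈ 0.0298


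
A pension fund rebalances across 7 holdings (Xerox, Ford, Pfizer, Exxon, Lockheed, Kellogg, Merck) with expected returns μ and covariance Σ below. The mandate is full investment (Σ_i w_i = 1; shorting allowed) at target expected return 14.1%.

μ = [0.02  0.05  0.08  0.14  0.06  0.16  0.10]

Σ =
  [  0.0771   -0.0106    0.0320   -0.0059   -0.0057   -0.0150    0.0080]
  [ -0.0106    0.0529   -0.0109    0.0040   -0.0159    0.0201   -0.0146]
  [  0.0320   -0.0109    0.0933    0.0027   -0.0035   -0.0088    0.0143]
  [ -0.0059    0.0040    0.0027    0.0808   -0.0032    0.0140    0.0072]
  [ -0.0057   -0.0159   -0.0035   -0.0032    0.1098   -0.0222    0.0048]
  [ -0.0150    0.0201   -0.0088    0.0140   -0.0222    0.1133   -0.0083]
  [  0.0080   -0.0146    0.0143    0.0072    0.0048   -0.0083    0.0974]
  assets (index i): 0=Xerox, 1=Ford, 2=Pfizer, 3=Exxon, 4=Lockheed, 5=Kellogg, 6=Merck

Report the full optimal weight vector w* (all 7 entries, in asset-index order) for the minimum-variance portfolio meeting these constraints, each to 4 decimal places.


-0.1235  -0.0560  0.1691  0.3434  0.1117  0.3739  0.1813

p=Σ⁻¹μ = [0.4337  1.1441  0.8225  1.3823  1.0479  1.4391  1.0106]
q=Σ⁻¹𝟙 = [16.0531  27.2565  7.8810  9.9357  15.8457  9.4231  11.1646]
a=μᵀp=0.719394  b=𝟙ᵀp=7.280274  c=𝟙ᵀq=97.559874  D=ac−b²=17.181647
λ₁=(c·0.141−b)/D = (97.559874·0.141−7.280274)/17.181647 = 0.376895
λ₂=(a−b·0.141)/D = (0.719394−7.280274·0.141)/17.181647 = -0.017875
w* = 0.376895·p + -0.017875·q:
  w_0 = 0.376895·0.4337 + -0.017875·16.0531 = -0.1235  (Xerox)
  w_1 = 0.376895·1.1441 + -0.017875·27.2565 = -0.0560  (Ford)
  w_2 = 0.376895·0.8225 + -0.017875·7.8810 = 0.1691  (Pfizer)
  w_3 = 0.376895·1.3823 + -0.017875·9.9357 = 0.3434  (Exxon)
  w_4 = 0.376895·1.0479 + -0.017875·15.8457 = 0.1117  (Lockheed)
  w_5 = 0.376895·1.4391 + -0.017875·9.4231 = 0.3739  (Kellogg)
  w_6 = 0.376895·1.0106 + -0.017875·11.1646 = 0.1813  (Merck)
Σw_i=1.0000  μᵀw=0.1410
σ²=wᵀΣw=λ₁·μ_p+λ₂ = 0.376895·0.141 + -0.017875 = 0.035267 ≈ 0.0353


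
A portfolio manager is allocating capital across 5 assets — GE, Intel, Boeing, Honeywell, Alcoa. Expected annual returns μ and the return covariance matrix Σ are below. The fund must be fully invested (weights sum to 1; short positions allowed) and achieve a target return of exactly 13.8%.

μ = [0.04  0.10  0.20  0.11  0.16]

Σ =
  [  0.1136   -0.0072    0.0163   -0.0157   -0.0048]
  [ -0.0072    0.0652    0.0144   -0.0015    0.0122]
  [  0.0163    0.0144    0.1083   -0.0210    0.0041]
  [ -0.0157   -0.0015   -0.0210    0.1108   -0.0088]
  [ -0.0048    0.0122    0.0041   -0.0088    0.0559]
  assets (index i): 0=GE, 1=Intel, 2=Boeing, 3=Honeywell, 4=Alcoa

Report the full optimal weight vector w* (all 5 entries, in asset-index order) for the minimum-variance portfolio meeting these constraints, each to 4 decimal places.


u=Σ⁻¹μ = [0.4725  0.6658  1.8995  1.6574  2.8791]
v=Σ⁻¹𝟙 = [11.0477  11.7715  7.9830  13.6797  17.8366]
a=μᵀu=1.108347  b=𝟙ᵀu=7.574282  c=𝟙ᵀv=62.318515  D=ac−b²=11.700808
λ₁=(c·0.138−b)/D = (62.318515·0.138−7.574282)/11.700808 = 0.087658
λ₂=(a−b·0.138)/D = (1.108347−7.574282·0.138)/11.700808 = 0.005392
w* = 0.087658·u + 0.005392·v:
  w_0 = 0.087658·0.4725 + 0.005392·11.0477 = 0.1010  (GE)
  w_1 = 0.087658·0.6658 + 0.005392·11.7715 = 0.1218  (Intel)
  w_2 = 0.087658·1.8995 + 0.005392·7.9830 = 0.2096  (Boeing)
  w_3 = 0.087658·1.6574 + 0.005392·13.6797 = 0.2191  (Honeywell)
  w_4 = 0.087658·2.8791 + 0.005392·17.8366 = 0.3486  (Alcoa)
Σw_i=1.0000  μᵀw=0.1380
σ²=wᵀΣw=λ₁·μ_p+λ₂ = 0.087658·0.138 + 0.005392 = 0.017489 ≈ 0.0175

0.1010  0.1218  0.2096  0.2191  0.3486


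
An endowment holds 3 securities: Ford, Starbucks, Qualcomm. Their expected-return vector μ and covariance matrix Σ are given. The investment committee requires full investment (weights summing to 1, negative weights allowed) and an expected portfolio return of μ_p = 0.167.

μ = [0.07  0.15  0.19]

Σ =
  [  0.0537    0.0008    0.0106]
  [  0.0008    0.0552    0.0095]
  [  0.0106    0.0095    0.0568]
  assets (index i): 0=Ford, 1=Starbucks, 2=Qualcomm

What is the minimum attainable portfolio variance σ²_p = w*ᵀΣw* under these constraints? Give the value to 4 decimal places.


0.0305

u=Σ⁻¹μ = [0.7096  2.2181  2.8417]
v=Σ⁻¹𝟙 = [16.0237  15.8239  11.9687]
a=μᵀu=0.922296  b=𝟙ᵀu=5.769294  c=𝟙ᵀv=43.816280  D=ac−b²=7.126811
λ₁=(c·0.167−b)/D = (43.816280·0.167−5.769294)/7.126811 = 0.217211
λ₂=(a−b·0.167)/D = (0.922296−5.769294·0.167)/7.126811 = -0.005778
w* = 0.217211·u + -0.005778·v:
  w_0 = 0.217211·0.7096 + -0.005778·16.0237 = 0.0615  (Ford)
  w_1 = 0.217211·2.2181 + -0.005778·15.8239 = 0.3904  (Starbucks)
  w_2 = 0.217211·2.8417 + -0.005778·11.9687 = 0.5481  (Qualcomm)
Σw_i=1.0000  μᵀw=0.1670
σ²=wᵀΣw=λ₁·μ_p+λ₂ = 0.217211·0.167 + -0.005778 = 0.030497 ≈ 0.0305


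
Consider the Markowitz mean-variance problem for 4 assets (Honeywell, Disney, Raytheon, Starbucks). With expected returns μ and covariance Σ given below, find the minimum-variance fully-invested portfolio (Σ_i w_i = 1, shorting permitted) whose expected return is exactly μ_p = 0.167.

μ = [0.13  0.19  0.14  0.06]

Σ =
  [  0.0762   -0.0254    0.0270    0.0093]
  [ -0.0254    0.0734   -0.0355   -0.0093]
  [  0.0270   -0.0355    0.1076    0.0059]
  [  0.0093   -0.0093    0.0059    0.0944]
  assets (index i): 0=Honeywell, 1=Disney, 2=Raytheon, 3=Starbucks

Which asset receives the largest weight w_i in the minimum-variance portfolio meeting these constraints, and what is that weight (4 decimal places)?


x=Σ⁻¹μ = [2.3660  4.5466  2.1682  0.7149]
y=Σ⁻¹𝟙 = [16.0144  27.1322  13.6326  10.8365]
a=μᵀx=1.517880  b=𝟙ᵀx=9.795743  c=𝟙ᵀy=67.615679  D=ac−b²=6.675934
λ₁=(c·0.167−b)/D = (67.615679·0.167−9.795743)/6.675934 = 0.224100
λ₂=(a−b·0.167)/D = (1.517880−9.795743·0.167)/6.675934 = -0.017677
w* = 0.224100·x + -0.017677·y:
  w_0 = 0.224100·2.3660 + -0.017677·16.0144 = 0.2471  (Honeywell)
  w_1 = 0.224100·4.5466 + -0.017677·27.1322 = 0.5393  (Disney)
  w_2 = 0.224100·2.1682 + -0.017677·13.6326 = 0.2449  (Raytheon)
  w_3 = 0.224100·0.7149 + -0.017677·10.8365 = -0.0313  (Starbucks)
Σw_i=1.0000  μᵀw=0.1670
σ²=wᵀΣw=λ₁·μ_p+λ₂ = 0.224100·0.167 + -0.017677 = 0.019748 ≈ 0.0197

Disney (0.5393)


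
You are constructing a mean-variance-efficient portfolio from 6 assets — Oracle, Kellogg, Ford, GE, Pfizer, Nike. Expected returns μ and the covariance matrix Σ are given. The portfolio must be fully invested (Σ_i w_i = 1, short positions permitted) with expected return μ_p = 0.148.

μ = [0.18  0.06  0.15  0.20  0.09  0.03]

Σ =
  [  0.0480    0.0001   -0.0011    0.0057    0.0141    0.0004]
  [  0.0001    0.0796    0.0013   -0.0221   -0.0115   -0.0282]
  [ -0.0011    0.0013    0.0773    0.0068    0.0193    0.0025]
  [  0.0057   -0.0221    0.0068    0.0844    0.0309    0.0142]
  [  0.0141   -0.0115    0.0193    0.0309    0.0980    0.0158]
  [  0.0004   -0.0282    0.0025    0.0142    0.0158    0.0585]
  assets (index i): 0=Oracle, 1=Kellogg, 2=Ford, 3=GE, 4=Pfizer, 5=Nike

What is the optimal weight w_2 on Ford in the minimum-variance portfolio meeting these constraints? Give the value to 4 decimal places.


g=Σ⁻¹μ = [3.6957  1.5791  1.8998  2.5166  -0.7167  0.7502]
h=Σ⁻¹𝟙 = [19.3130  24.6850  10.8455  11.7089  0.3911  25.4501]
a=μᵀg=1.506272  b=𝟙ᵀg=9.724755  c=𝟙ᵀh=92.393697  D=ac−b²=44.599180
λ₁=(c·0.148−b)/D = (92.393697·0.148−9.724755)/44.599180 = 0.088556
λ₂=(a−b·0.148)/D = (1.506272−9.724755·0.148)/44.599180 = 0.001502
w* = 0.088556·g + 0.001502·h:
  w_0 = 0.088556·3.6957 + 0.001502·19.3130 = 0.3563  (Oracle)
  w_1 = 0.088556·1.5791 + 0.001502·24.6850 = 0.1769  (Kellogg)
  w_2 = 0.088556·1.8998 + 0.001502·10.8455 = 0.1845  (Ford)
  w_3 = 0.088556·2.5166 + 0.001502·11.7089 = 0.2405  (GE)
  w_4 = 0.088556·-0.7167 + 0.001502·0.3911 = -0.0629  (Pfizer)
  w_5 = 0.088556·0.7502 + 0.001502·25.4501 = 0.1047  (Nike)
Σw_i=1.0000  μᵀw=0.1480
σ²=wᵀΣw=λ₁·μ_p+λ₂ = 0.088556·0.148 + 0.001502 = 0.014609 ≈ 0.0146

0.1845


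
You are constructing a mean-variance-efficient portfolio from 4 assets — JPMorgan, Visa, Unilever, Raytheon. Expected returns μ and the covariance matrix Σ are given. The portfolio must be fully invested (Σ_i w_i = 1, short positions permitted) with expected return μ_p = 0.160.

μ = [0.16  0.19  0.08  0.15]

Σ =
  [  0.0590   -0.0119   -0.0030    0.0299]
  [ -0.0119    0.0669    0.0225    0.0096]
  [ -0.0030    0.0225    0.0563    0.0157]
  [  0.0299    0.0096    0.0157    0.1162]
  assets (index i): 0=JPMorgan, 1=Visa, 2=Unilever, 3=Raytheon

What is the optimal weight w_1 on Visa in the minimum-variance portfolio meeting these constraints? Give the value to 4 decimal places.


0.3908

x=Σ⁻¹μ = [3.3325  3.3375  0.2294  0.1266]
y=Σ⁻¹𝟙 = [20.2128  14.0754  13.0816  0.4745]
a=μᵀx=1.204677  b=𝟙ᵀx=7.026063  c=𝟙ᵀy=47.844216  D=ac−b²=8.271267
λ₁=(c·0.160−b)/D = (47.844216·0.160−7.026063)/8.271267 = 0.076048
λ₂=(a−b·0.160)/D = (1.204677−7.026063·0.160)/8.271267 = 0.009733
w* = 0.076048·x + 0.009733·y:
  w_0 = 0.076048·3.3325 + 0.009733·20.2128 = 0.4502  (JPMorgan)
  w_1 = 0.076048·3.3375 + 0.009733·14.0754 = 0.3908  (Visa)
  w_2 = 0.076048·0.2294 + 0.009733·13.0816 = 0.1448  (Unilever)
  w_3 = 0.076048·0.1266 + 0.009733·0.4745 = 0.0142  (Raytheon)
Σw_i=1.0000  μᵀw=0.1600
σ²=wᵀΣw=λ₁·μ_p+λ₂ = 0.076048·0.160 + 0.009733 = 0.021901 ≈ 0.0219


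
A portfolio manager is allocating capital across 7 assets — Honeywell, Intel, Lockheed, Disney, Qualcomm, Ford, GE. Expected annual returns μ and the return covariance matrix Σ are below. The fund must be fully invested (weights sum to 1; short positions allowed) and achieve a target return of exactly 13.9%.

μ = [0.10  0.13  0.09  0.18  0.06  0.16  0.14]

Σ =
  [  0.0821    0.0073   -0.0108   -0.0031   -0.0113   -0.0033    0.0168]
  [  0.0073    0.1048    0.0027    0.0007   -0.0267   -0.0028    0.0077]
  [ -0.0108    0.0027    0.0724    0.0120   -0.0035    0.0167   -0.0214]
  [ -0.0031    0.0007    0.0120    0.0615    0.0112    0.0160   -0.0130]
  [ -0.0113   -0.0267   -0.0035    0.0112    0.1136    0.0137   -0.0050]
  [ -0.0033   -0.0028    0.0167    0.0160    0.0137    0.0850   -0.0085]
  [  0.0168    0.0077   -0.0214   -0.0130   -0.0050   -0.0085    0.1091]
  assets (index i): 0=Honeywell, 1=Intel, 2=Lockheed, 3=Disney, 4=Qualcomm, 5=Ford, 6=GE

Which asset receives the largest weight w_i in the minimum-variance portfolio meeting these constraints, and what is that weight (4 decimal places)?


Disney (0.2875)

p=Σ⁻¹μ = [1.1558  1.1784  1.1607  2.6516  0.6111  1.3100  1.6958]
q=Σ⁻¹𝟙 = [13.2153  10.3617  15.9592  12.4488  11.5658  6.4810  12.0484]
a=μᵀp=1.334188  b=𝟙ᵀp=9.763336  c=𝟙ᵀq=82.080133  D=ac−b²=14.187626
λ₁=(c·0.139−b)/D = (82.080133·0.139−9.763336)/14.187626 = 0.116003
λ₂=(a−b·0.139)/D = (1.334188−9.763336·0.139)/14.187626 = -0.001615
w* = 0.116003·p + -0.001615·q:
  w_0 = 0.116003·1.1558 + -0.001615·13.2153 = 0.1127  (Honeywell)
  w_1 = 0.116003·1.1784 + -0.001615·10.3617 = 0.1200  (Intel)
  w_2 = 0.116003·1.1607 + -0.001615·15.9592 = 0.1089  (Lockheed)
  w_3 = 0.116003·2.6516 + -0.001615·12.4488 = 0.2875  (Disney)
  w_4 = 0.116003·0.6111 + -0.001615·11.5658 = 0.0522  (Qualcomm)
  w_5 = 0.116003·1.3100 + -0.001615·6.4810 = 0.1415  (Ford)
  w_6 = 0.116003·1.6958 + -0.001615·12.0484 = 0.1773  (GE)
Σw_i=1.0000  μᵀw=0.1390
σ²=wᵀΣw=λ₁·μ_p+λ₂ = 0.116003·0.139 + -0.001615 = 0.014509 ≈ 0.0145
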